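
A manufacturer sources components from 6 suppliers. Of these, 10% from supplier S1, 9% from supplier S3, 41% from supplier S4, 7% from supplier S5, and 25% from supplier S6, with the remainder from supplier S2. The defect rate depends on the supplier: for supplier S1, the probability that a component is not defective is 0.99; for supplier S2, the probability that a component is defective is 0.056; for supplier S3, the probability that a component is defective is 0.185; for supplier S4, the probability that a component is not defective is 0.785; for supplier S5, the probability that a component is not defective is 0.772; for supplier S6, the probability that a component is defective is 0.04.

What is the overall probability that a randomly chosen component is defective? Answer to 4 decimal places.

P(S2) = 1 − (0.1 + 0.09 + 0.41 + 0.07 + 0.25) = 0.08.
P(D|S1) = 1 − 0.99 = 0.01.
P(D|S4) = 1 − 0.785 = 0.215.
P(D|S5) = 1 − 0.772 = 0.228.
P(D) = P(D|S1)·P(S1) + P(D|S2)·P(S2) + P(D|S3)·P(S3) + P(D|S4)·P(S4) + P(D|S5)·P(S5) + P(D|S6)·P(S6)
      = 0.01·0.1 + 0.056·0.08 + 0.185·0.09 + 0.215·0.41 + 0.228·0.07 + 0.04·0.25
      = 0.001 + 0.00448 + 0.01665 + 0.08815 + 0.01596 + 0.01 = 0.13624

P(D) ≈ 0.1362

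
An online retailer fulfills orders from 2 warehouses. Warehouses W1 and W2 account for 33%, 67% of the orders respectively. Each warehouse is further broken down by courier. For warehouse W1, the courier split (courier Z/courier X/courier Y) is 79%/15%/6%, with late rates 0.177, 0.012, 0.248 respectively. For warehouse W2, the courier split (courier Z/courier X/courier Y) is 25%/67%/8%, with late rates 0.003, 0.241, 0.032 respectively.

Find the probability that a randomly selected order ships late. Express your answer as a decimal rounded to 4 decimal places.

P(L|W1) = 0.79·0.177 + 0.15·0.012 + 0.06·0.248 = 0.13983 + 0.0018 + 0.01488 = 0.15651
P(L|W2) = 0.25·0.003 + 0.67·0.241 + 0.08·0.032 = 0.00075 + 0.16147 + 0.00256 = 0.16478
By total probability over the outer partition,
P(L) = 0.33·0.15651 + 0.67·0.16478
      = 0.0516483 + 0.1104026 = 0.1620509

0.1621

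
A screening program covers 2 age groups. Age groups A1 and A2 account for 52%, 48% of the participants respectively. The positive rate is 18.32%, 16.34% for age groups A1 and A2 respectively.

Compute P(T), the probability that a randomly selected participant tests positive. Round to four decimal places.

P(T) = P(T|A1)·P(A1) + P(T|A2)·P(A2)
      = 0.1832·0.52 + 0.1634·0.48
      = 0.095264 + 0.078432 = 0.173696

P(T) ≈ 0.1737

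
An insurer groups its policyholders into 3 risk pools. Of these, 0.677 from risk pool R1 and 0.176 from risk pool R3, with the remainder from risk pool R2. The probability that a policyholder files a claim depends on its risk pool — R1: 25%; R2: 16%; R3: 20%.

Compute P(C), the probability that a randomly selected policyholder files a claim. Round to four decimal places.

0.2280

P(R2) = 1 − (0.677 + 0.176) = 0.147.
Using total probability over the partition,
P(C) = P(C|R1)·P(R1) + P(C|R2)·P(R2) + P(C|R3)·P(R3)
      = 0.25·0.677 + 0.16·0.147 + 0.2·0.176
      = 0.16925 + 0.02352 + 0.0352 = 0.22797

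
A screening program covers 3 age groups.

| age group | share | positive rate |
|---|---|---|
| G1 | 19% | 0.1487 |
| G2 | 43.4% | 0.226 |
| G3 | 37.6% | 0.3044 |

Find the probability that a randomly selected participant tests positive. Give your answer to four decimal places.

By the law of total probability,
P(T) = P(T|G1)·P(G1) + P(T|G2)·P(G2) + P(T|G3)·P(G3)
      = 0.1487·0.19 + 0.226·0.434 + 0.3044·0.376
      = 0.028253 + 0.098084 + 0.1144544 = 0.2407914

P(T) ≈ 0.2408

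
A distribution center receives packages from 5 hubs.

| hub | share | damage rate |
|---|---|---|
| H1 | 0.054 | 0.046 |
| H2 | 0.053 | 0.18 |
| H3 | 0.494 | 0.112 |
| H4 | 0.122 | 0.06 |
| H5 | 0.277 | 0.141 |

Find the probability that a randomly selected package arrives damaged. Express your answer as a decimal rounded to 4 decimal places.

P(D) ≈ 0.1137

P(D) = P(D|H1)·P(H1) + P(D|H2)·P(H2) + P(D|H3)·P(H3) + P(D|H4)·P(H4) + P(D|H5)·P(H5)
      = 0.046·0.054 + 0.18·0.053 + 0.112·0.494 + 0.06·0.122 + 0.141·0.277
      = 0.002484 + 0.00954 + 0.055328 + 0.00732 + 0.039057 = 0.113729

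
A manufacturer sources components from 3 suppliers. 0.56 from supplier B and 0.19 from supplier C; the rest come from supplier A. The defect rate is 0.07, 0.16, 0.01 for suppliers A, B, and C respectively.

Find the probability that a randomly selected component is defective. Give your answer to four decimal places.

P(A) = 1 − (0.56 + 0.19) = 0.25.
P(D) = P(D|A)·P(A) + P(D|B)·P(B) + P(D|C)·P(C)
      = 0.07·0.25 + 0.16·0.56 + 0.01·0.19
      = 0.0175 + 0.0896 + 0.0019 = 0.109

P(D) ≈ 0.1090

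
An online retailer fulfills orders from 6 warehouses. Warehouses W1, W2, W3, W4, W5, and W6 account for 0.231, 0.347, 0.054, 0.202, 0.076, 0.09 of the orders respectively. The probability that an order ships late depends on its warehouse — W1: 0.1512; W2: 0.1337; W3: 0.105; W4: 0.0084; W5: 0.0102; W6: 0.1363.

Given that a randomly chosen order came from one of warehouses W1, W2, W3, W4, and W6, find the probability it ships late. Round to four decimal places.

P(L|S) ≈ 0.1093

Let S = {W1, W2, W3, W4, W6}.
P(S) = 0.231 + 0.347 + 0.054 + 0.202 + 0.09 = 0.924.
P(L ∩ S) = 0.1512·0.231 + 0.1337·0.347 + 0.105·0.054 + 0.0084·0.202 + 0.1363·0.09 = 0.0349272 + 0.0463939 + 0.00567 + 0.0016968 + 0.012267 = 0.1009549.
P(L | S) = 0.1009549 / 0.924 = 0.109259…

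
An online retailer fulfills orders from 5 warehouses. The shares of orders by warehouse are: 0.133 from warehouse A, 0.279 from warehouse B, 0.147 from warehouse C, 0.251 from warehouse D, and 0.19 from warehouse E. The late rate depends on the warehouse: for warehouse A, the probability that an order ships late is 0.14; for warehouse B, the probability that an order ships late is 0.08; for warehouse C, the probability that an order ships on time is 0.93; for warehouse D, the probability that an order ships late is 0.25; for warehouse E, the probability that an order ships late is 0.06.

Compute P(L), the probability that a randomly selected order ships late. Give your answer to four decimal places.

P(L|C) = 1 − 0.93 = 0.07.
P(L) = P(L|A)·P(A) + P(L|B)·P(B) + P(L|C)·P(C) + P(L|D)·P(D) + P(L|E)·P(E)
      = 0.14·0.133 + 0.08·0.279 + 0.07·0.147 + 0.25·0.251 + 0.06·0.19
      = 0.01862 + 0.02232 + 0.01029 + 0.06275 + 0.0114 = 0.12538

P(L) ≈ 0.1254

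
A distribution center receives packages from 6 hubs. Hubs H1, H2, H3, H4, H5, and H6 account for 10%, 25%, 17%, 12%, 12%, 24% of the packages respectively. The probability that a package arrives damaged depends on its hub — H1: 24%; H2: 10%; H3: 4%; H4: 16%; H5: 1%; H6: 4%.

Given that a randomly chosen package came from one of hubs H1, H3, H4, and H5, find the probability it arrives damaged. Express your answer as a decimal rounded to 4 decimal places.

Let S = {H1, H3, H4, H5}.
P(S) = 0.1 + 0.17 + 0.12 + 0.12 = 0.51.
P(D ∩ S) = 0.24·0.1 + 0.04·0.17 + 0.16·0.12 + 0.01·0.12 = 0.024 + 0.0068 + 0.0192 + 0.0012 = 0.0512.
P(D | S) = 0.0512 / 0.51 = 0.100392…

0.1004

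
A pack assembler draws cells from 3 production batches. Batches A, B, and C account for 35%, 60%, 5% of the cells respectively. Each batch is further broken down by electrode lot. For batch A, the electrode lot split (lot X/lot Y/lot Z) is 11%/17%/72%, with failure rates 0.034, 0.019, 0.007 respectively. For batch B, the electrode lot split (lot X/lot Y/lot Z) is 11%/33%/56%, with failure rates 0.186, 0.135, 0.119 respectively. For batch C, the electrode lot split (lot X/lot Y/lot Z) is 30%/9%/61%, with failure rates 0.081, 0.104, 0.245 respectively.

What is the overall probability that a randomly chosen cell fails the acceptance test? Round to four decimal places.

0.0923

P(F|A) = 0.11·0.034 + 0.17·0.019 + 0.72·0.007 = 0.00374 + 0.00323 + 0.00504 = 0.01201
P(F|B) = 0.11·0.186 + 0.33·0.135 + 0.56·0.119 = 0.02046 + 0.04455 + 0.06664 = 0.13165
P(F|C) = 0.3·0.081 + 0.09·0.104 + 0.61·0.245 = 0.0243 + 0.00936 + 0.14945 = 0.18311
By total probability over the outer partition,
P(F) = 0.35·0.01201 + 0.6·0.13165 + 0.05·0.18311
      = 0.0042035 + 0.07899 + 0.0091555 = 0.092349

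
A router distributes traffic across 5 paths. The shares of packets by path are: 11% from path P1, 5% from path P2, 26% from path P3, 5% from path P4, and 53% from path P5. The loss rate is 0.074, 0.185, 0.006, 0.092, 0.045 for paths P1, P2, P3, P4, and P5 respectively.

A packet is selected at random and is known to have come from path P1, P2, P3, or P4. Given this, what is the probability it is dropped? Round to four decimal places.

0.0501

Let S = {P1, P2, P3, P4}.
P(S) = 0.11 + 0.05 + 0.26 + 0.05 = 0.47.
P(L ∩ S) = 0.074·0.11 + 0.185·0.05 + 0.006·0.26 + 0.092·0.05 = 0.00814 + 0.00925 + 0.00156 + 0.0046 = 0.02355.
P(L | S) = 0.02355 / 0.47 = 0.050106…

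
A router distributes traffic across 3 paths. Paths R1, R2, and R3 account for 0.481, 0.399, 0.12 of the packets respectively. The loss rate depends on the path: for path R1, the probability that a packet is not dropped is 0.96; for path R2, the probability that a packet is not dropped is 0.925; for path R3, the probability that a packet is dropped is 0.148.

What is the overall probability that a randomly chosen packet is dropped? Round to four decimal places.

0.0669

P(L|R1) = 1 − 0.96 = 0.04.
P(L|R2) = 1 − 0.925 = 0.075.
P(L) = P(L|R1)·P(R1) + P(L|R2)·P(R2) + P(L|R3)·P(R3)
      = 0.04·0.481 + 0.075·0.399 + 0.148·0.12
      = 0.01924 + 0.029925 + 0.01776 = 0.066925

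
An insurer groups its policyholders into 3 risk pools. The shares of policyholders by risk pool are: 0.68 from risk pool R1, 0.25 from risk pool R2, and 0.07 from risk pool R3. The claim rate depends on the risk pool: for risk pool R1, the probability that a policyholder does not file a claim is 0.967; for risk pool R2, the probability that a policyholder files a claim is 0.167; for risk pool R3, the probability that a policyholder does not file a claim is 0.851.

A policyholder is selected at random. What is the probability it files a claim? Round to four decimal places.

P(C|R1) = 1 − 0.967 = 0.033.
P(C|R3) = 1 − 0.851 = 0.149.
P(C) = P(C|R1)·P(R1) + P(C|R2)·P(R2) + P(C|R3)·P(R3)
      = 0.033·0.68 + 0.167·0.25 + 0.149·0.07
      = 0.02244 + 0.04175 + 0.01043 = 0.07462

0.0746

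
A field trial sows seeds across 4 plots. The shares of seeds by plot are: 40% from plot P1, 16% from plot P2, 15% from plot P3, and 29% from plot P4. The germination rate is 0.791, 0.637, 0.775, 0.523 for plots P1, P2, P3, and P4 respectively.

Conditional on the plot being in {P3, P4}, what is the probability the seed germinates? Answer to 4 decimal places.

P(G|S) ≈ 0.6089

Let S = {P3, P4}.
P(S) = 0.15 + 0.29 = 0.44.
P(G ∩ S) = 0.775·0.15 + 0.523·0.29 = 0.11625 + 0.15167 = 0.26792.
P(G | S) = 0.26792 / 0.44 = 0.608909…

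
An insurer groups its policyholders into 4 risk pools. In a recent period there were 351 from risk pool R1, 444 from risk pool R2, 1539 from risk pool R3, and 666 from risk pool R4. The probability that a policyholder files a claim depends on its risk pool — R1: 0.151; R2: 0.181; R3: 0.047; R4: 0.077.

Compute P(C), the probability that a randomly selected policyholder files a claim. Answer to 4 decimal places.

P(C) ≈ 0.0857

Total: 351 + 444 + 1539 + 666 = 3000.
P(R1) = 351/3000 = 0.117. P(R2) = 444/3000 = 0.148. P(R3) = 1539/3000 = 0.513. P(R4) = 666/3000 = 0.222.
Using total probability over the partition,
P(C) = P(C|R1)·P(R1) + P(C|R2)·P(R2) + P(C|R3)·P(R3) + P(C|R4)·P(R4)
      = 0.151·0.117 + 0.181·0.148 + 0.047·0.513 + 0.077·0.222
      = 0.017667 + 0.026788 + 0.024111 + 0.017094 = 0.08566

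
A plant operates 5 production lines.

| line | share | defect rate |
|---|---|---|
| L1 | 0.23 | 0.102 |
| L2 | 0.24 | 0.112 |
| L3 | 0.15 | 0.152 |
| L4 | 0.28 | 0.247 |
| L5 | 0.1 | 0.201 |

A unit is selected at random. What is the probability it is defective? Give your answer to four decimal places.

P(D) ≈ 0.1624

Using total probability over the partition,
P(D) = P(D|L1)·P(L1) + P(D|L2)·P(L2) + P(D|L3)·P(L3) + P(D|L4)·P(L4) + P(D|L5)·P(L5)
      = 0.102·0.23 + 0.112·0.24 + 0.152·0.15 + 0.247·0.28 + 0.201·0.1
      = 0.02346 + 0.02688 + 0.0228 + 0.06916 + 0.0201 = 0.1624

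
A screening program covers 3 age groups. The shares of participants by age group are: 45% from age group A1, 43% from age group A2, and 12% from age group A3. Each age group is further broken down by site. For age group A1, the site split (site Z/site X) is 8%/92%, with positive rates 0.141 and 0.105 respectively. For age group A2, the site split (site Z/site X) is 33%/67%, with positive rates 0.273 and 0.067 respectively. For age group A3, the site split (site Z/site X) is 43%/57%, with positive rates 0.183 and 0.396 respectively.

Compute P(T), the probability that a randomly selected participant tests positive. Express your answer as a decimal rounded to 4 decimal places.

0.1431

P(T|A1) = 0.08·0.141 + 0.92·0.105 = 0.01128 + 0.0966 = 0.10788
P(T|A2) = 0.33·0.273 + 0.67·0.067 = 0.09009 + 0.04489 = 0.13498
P(T|A3) = 0.43·0.183 + 0.57·0.396 = 0.07869 + 0.22572 = 0.30441
By total probability over the outer partition,
P(T) = 0.45·0.10788 + 0.43·0.13498 + 0.12·0.30441
      = 0.048546 + 0.0580414 + 0.0365292 = 0.1431166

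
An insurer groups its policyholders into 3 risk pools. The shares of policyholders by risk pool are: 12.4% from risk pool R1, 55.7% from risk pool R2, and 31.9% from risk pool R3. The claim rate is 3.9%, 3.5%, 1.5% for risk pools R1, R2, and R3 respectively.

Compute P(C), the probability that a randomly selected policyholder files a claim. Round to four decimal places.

P(C) = P(C|R1)·P(R1) + P(C|R2)·P(R2) + P(C|R3)·P(R3)
      = 0.039·0.124 + 0.035·0.557 + 0.015·0.319
      = 0.004836 + 0.019495 + 0.004785 = 0.029116

P(C) ≈ 0.0291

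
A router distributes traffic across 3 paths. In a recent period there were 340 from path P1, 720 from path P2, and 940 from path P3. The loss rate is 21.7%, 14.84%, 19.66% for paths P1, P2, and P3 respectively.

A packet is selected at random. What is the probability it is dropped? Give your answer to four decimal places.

Total: 340 + 720 + 940 = 2000.
P(P1) = 340/2000 = 0.17. P(P2) = 720/2000 = 0.36. P(P3) = 940/2000 = 0.47.
P(L) = P(L|P1)·P(P1) + P(L|P2)·P(P2) + P(L|P3)·P(P3)
      = 0.217·0.17 + 0.1484·0.36 + 0.1966·0.47
      = 0.03689 + 0.053424 + 0.092402 = 0.182716

0.1827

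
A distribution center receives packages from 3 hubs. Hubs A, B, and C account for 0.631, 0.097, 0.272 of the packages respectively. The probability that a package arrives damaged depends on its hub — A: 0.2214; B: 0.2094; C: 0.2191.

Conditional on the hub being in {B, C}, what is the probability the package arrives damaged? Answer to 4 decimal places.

Let S = {B, C}.
P(S) = 0.097 + 0.272 = 0.369.
P(D ∩ S) = 0.2094·0.097 + 0.2191·0.272 = 0.0203118 + 0.0595952 = 0.079907.
P(D | S) = 0.079907 / 0.369 = 0.216550…

P(D|S) ≈ 0.2166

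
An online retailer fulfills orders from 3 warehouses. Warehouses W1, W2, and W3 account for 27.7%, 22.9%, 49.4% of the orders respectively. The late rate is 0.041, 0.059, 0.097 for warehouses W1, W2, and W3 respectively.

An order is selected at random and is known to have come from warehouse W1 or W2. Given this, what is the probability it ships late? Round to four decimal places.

0.0491

Let S = {W1, W2}.
P(S) = 0.277 + 0.229 = 0.506.
P(L ∩ S) = 0.041·0.277 + 0.059·0.229 = 0.011357 + 0.013511 = 0.024868.
P(L | S) = 0.024868 / 0.506 = 0.049146…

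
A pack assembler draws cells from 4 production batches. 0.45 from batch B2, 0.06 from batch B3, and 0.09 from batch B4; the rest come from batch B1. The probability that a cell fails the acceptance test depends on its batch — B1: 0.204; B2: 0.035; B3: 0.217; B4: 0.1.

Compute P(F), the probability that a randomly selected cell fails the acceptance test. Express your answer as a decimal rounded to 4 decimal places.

P(B1) = 1 − (0.45 + 0.06 + 0.09) = 0.4.
Summing over the partition,
P(F) = P(F|B1)·P(B1) + P(F|B2)·P(B2) + P(F|B3)·P(B3) + P(F|B4)·P(B4)
      = 0.204·0.4 + 0.035·0.45 + 0.217·0.06 + 0.1·0.09
      = 0.0816 + 0.01575 + 0.01302 + 0.009 = 0.11937

0.1194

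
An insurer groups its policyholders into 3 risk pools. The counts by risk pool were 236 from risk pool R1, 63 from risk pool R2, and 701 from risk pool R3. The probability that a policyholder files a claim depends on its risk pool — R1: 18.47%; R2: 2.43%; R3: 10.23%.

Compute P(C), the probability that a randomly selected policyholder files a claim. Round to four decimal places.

P(C) ≈ 0.1168

Total: 236 + 63 + 701 = 1000.
P(R1) = 236/1000 = 0.236. P(R2) = 63/1000 = 0.063. P(R3) = 701/1000 = 0.701.
Using total probability over the partition,
P(C) = P(C|R1)·P(R1) + P(C|R2)·P(R2) + P(C|R3)·P(R3)
      = 0.1847·0.236 + 0.0243·0.063 + 0.1023·0.701
      = 0.0435892 + 0.0015309 + 0.0717123 = 0.1168324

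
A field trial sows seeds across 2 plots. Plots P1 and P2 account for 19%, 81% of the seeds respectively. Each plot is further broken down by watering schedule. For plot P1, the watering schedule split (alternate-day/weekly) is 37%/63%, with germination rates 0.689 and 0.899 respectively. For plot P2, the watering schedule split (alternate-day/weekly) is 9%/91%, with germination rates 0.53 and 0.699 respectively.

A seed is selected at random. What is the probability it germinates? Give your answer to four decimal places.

P(G) ≈ 0.7099

P(G|P1) = 0.37·0.689 + 0.63·0.899 = 0.25493 + 0.56637 = 0.8213
P(G|P2) = 0.09·0.53 + 0.91·0.699 = 0.0477 + 0.63609 = 0.68379
Then overall,
P(G) = 0.19·0.8213 + 0.81·0.68379
      = 0.156047 + 0.5538699 = 0.7099169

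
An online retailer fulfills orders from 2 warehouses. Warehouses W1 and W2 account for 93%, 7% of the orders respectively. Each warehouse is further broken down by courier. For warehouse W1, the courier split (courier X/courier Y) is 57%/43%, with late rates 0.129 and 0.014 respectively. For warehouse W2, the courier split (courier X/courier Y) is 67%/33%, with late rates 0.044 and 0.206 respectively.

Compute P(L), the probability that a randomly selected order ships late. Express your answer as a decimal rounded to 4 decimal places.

P(L|W1) = 0.57·0.129 + 0.43·0.014 = 0.07353 + 0.00602 = 0.07955
P(L|W2) = 0.67·0.044 + 0.33·0.206 = 0.02948 + 0.06798 = 0.09746
Then overall,
P(L) = 0.93·0.07955 + 0.07·0.09746
      = 0.0739815 + 0.0068222 = 0.0808037

P(L) ≈ 0.0808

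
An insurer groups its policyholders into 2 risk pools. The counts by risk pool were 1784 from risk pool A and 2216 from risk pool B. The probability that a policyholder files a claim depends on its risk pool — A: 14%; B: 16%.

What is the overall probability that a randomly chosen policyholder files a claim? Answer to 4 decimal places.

Total: 1784 + 2216 = 4000.
P(A) = 1784/4000 = 0.446. P(B) = 2216/4000 = 0.554.
P(C) = P(C|A)·P(A) + P(C|B)·P(B)
      = 0.14·0.446 + 0.16·0.554
      = 0.06244 + 0.08864 = 0.15108

0.1511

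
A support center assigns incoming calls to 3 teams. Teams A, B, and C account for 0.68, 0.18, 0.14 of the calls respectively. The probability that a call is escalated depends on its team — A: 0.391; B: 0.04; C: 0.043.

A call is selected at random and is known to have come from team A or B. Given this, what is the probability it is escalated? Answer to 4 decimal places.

Let S = {A, B}.
P(S) = 0.68 + 0.18 = 0.86.
P(E ∩ S) = 0.391·0.68 + 0.04·0.18 = 0.26588 + 0.0072 = 0.27308.
P(E | S) = 0.27308 / 0.86 = 0.317535…

P(E|S) ≈ 0.3175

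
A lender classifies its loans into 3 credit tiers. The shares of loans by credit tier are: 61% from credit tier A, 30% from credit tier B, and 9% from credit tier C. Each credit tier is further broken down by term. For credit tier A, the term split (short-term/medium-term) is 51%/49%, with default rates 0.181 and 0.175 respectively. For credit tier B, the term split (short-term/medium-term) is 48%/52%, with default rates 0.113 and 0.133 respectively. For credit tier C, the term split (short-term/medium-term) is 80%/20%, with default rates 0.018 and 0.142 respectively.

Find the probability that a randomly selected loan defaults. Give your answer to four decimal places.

0.1495

P(D|A) = 0.51·0.181 + 0.49·0.175 = 0.09231 + 0.08575 = 0.17806
P(D|B) = 0.48·0.113 + 0.52·0.133 = 0.05424 + 0.06916 = 0.1234
P(D|C) = 0.8·0.018 + 0.2·0.142 = 0.0144 + 0.0284 = 0.0428
Then overall,
P(D) = 0.61·0.17806 + 0.3·0.1234 + 0.09·0.0428
      = 0.1086166 + 0.03702 + 0.003852 = 0.1494886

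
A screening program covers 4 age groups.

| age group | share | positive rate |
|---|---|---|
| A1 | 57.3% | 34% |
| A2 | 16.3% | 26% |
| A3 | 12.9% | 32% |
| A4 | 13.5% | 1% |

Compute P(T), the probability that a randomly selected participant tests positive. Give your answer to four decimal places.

0.2798

P(T) = P(T|A1)·P(A1) + P(T|A2)·P(A2) + P(T|A3)·P(A3) + P(T|A4)·P(A4)
      = 0.34·0.573 + 0.26·0.163 + 0.32·0.129 + 0.01·0.135
      = 0.19482 + 0.04238 + 0.04128 + 0.00135 = 0.27983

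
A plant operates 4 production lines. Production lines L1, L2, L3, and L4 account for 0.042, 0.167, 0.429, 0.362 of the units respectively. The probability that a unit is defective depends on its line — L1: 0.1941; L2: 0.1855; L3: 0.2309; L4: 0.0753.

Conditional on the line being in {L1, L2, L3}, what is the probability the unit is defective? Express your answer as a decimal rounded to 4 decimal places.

P(D|S) ≈ 0.2166

Let S = {L1, L2, L3}.
P(S) = 0.042 + 0.167 + 0.429 = 0.638.
P(D ∩ S) = 0.1941·0.042 + 0.1855·0.167 + 0.2309·0.429 = 0.0081522 + 0.0309785 + 0.0990561 = 0.1381868.
P(D | S) = 0.1381868 / 0.638 = 0.216594…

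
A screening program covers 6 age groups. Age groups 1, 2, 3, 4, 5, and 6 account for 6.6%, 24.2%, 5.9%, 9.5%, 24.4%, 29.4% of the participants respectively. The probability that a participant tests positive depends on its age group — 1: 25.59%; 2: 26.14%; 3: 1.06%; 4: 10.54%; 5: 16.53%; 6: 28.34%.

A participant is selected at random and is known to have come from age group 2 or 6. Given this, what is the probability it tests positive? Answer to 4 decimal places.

Let S = {2, 6}.
P(S) = 0.242 + 0.294 = 0.536.
P(T ∩ S) = 0.2614·0.242 + 0.2834·0.294 = 0.0632588 + 0.0833196 = 0.1465784.
P(T | S) = 0.1465784 / 0.536 = 0.273467…

0.2735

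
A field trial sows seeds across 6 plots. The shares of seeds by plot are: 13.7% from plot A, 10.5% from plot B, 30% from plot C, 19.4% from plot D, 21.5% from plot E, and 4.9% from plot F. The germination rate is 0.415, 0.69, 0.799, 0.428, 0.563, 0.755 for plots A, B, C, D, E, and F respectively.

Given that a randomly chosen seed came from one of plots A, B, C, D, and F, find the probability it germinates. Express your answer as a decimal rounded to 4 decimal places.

Let S = {A, B, C, D, F}.
P(S) = 0.137 + 0.105 + 0.3 + 0.194 + 0.049 = 0.785.
P(G ∩ S) = 0.415·0.137 + 0.69·0.105 + 0.799·0.3 + 0.428·0.194 + 0.755·0.049 = 0.056855 + 0.07245 + 0.2397 + 0.083032 + 0.036995 = 0.489032.
P(G | S) = 0.489032 / 0.785 = 0.622971…

0.6230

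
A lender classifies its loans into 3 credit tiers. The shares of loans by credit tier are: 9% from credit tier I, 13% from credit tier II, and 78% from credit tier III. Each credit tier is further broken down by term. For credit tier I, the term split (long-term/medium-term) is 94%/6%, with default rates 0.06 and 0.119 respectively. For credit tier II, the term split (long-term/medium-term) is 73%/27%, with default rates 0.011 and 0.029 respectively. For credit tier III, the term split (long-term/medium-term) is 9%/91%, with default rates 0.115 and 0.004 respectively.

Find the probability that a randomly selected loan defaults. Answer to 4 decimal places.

P(D|I) = 0.94·0.06 + 0.06·0.119 = 0.0564 + 0.00714 = 0.06354
P(D|II) = 0.73·0.011 + 0.27·0.029 = 0.00803 + 0.00783 = 0.01586
P(D|III) = 0.09·0.115 + 0.91·0.004 = 0.01035 + 0.00364 = 0.01399
Then overall,
P(D) = 0.09·0.06354 + 0.13·0.01586 + 0.78·0.01399
      = 0.0057186 + 0.0020618 + 0.0109122 = 0.0186926

0.0187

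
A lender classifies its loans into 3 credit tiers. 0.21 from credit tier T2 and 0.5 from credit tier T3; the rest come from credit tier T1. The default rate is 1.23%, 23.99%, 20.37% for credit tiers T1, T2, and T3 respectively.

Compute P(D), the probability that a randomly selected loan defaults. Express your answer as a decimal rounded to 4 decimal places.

P(T1) = 1 − (0.21 + 0.5) = 0.29.
By the law of total probability,
P(D) = P(D|T1)·P(T1) + P(D|T2)·P(T2) + P(D|T3)·P(T3)
      = 0.0123·0.29 + 0.2399·0.21 + 0.2037·0.5
      = 0.003567 + 0.050379 + 0.10185 = 0.155796

P(D) ≈ 0.1558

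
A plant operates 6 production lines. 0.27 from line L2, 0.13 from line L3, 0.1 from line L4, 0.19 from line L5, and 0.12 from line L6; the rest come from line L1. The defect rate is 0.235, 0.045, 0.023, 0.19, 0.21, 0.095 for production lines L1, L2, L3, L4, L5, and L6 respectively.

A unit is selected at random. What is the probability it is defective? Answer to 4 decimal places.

P(L1) = 1 − (0.27 + 0.13 + 0.1 + 0.19 + 0.12) = 0.19.
P(D) = P(D|L1)·P(L1) + P(D|L2)·P(L2) + P(D|L3)·P(L3) + P(D|L4)·P(L4) + P(D|L5)·P(L5) + P(D|L6)·P(L6)
      = 0.235·0.19 + 0.045·0.27 + 0.023·0.13 + 0.19·0.1 + 0.21·0.19 + 0.095·0.12
      = 0.04465 + 0.01215 + 0.00299 + 0.019 + 0.0399 + 0.0114 = 0.13009

P(D) ≈ 0.1301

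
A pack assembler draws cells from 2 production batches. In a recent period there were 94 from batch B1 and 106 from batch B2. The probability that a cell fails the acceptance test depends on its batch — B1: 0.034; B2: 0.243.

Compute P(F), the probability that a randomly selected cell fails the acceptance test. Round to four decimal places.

Total: 94 + 106 = 200.
P(B1) = 94/200 = 0.47. P(B2) = 106/200 = 0.53.
P(F) = P(F|B1)·P(B1) + P(F|B2)·P(B2)
      = 0.034·0.47 + 0.243·0.53
      = 0.01598 + 0.12879 = 0.14477

0.1448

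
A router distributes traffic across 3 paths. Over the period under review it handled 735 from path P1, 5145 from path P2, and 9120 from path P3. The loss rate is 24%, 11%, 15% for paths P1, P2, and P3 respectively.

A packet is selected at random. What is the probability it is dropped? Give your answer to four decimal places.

0.1407

Total: 735 + 5145 + 9120 = 15000.
P(P1) = 735/15000 = 0.049. P(P2) = 5145/15000 = 0.343. P(P3) = 9120/15000 = 0.608.
P(L) = P(L|P1)·P(P1) + P(L|P2)·P(P2) + P(L|P3)·P(P3)
      = 0.24·0.049 + 0.11·0.343 + 0.15·0.608
      = 0.01176 + 0.03773 + 0.0912 = 0.14069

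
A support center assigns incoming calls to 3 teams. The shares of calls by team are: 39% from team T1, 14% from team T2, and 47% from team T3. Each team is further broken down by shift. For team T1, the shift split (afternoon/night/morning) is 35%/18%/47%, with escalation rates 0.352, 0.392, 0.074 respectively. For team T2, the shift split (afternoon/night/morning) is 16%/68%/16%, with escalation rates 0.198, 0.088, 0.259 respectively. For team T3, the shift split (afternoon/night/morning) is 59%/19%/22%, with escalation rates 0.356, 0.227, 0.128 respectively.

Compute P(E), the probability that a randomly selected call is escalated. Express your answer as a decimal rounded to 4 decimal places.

P(E|T1) = 0.35·0.352 + 0.18·0.392 + 0.47·0.074 = 0.1232 + 0.07056 + 0.03478 = 0.22854
P(E|T2) = 0.16·0.198 + 0.68·0.088 + 0.16·0.259 = 0.03168 + 0.05984 + 0.04144 = 0.13296
P(E|T3) = 0.59·0.356 + 0.19·0.227 + 0.22·0.128 = 0.21004 + 0.04313 + 0.02816 = 0.28133
By total probability over the outer partition,
P(E) = 0.39·0.22854 + 0.14·0.13296 + 0.47·0.28133
      = 0.0891306 + 0.0186144 + 0.1322251 = 0.2399701

0.2400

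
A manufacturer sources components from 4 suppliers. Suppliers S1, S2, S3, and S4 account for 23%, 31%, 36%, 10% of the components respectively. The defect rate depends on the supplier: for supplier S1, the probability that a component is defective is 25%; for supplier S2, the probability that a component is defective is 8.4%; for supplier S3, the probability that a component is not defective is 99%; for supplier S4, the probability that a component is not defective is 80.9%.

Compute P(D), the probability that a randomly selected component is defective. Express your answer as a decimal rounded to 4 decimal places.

P(D|S3) = 1 − 0.99 = 0.01.
P(D|S4) = 1 − 0.809 = 0.191.
Summing over the partition,
P(D) = P(D|S1)·P(S1) + P(D|S2)·P(S2) + P(D|S3)·P(S3) + P(D|S4)·P(S4)
      = 0.25·0.23 + 0.084·0.31 + 0.01·0.36 + 0.191·0.1
      = 0.0575 + 0.02604 + 0.0036 + 0.0191 = 0.10624

P(D) ≈ 0.1062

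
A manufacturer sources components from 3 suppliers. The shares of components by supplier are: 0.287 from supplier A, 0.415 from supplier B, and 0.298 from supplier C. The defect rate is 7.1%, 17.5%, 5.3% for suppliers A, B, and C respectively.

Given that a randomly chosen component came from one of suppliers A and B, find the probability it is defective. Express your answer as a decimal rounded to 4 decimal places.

P(D|S) ≈ 0.1325

Let S = {A, B}.
P(S) = 0.287 + 0.415 = 0.702.
P(D ∩ S) = 0.071·0.287 + 0.175·0.415 = 0.020377 + 0.072625 = 0.093002.
P(D | S) = 0.093002 / 0.702 = 0.132481…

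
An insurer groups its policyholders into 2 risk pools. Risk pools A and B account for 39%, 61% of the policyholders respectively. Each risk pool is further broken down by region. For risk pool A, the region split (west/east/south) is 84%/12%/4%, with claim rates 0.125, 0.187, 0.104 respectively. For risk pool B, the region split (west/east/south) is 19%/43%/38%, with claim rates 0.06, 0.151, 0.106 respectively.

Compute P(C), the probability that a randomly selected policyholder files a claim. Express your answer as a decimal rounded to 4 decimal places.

P(C|A) = 0.84·0.125 + 0.12·0.187 + 0.04·0.104 = 0.105 + 0.02244 + 0.00416 = 0.1316
P(C|B) = 0.19·0.06 + 0.43·0.151 + 0.38·0.106 = 0.0114 + 0.06493 + 0.04028 = 0.11661
Then overall,
P(C) = 0.39·0.1316 + 0.61·0.11661
      = 0.051324 + 0.0711321 = 0.1224561

P(C) ≈ 0.1225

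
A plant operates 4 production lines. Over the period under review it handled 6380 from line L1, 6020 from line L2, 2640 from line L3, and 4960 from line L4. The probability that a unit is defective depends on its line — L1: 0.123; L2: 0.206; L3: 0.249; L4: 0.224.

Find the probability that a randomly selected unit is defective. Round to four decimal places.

Total: 6380 + 6020 + 2640 + 4960 = 20000.
P(L1) = 6380/20000 = 0.319. P(L2) = 6020/20000 = 0.301. P(L3) = 2640/20000 = 0.132. P(L4) = 4960/20000 = 0.248.
P(D) = P(D|L1)·P(L1) + P(D|L2)·P(L2) + P(D|L3)·P(L3) + P(D|L4)·P(L4)
      = 0.123·0.319 + 0.206·0.301 + 0.249·0.132 + 0.224·0.248
      = 0.039237 + 0.062006 + 0.032868 + 0.055552 = 0.189663

P(D) ≈ 0.1897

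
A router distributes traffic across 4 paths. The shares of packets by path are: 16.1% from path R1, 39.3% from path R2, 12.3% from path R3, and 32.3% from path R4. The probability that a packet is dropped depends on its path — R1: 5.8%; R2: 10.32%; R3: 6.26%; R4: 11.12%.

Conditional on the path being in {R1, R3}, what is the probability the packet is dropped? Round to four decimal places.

Let S = {R1, R3}.
P(S) = 0.161 + 0.123 = 0.284.
P(L ∩ S) = 0.058·0.161 + 0.0626·0.123 = 0.009338 + 0.0076998 = 0.0170378.
P(L | S) = 0.0170378 / 0.284 = 0.059992…

0.0600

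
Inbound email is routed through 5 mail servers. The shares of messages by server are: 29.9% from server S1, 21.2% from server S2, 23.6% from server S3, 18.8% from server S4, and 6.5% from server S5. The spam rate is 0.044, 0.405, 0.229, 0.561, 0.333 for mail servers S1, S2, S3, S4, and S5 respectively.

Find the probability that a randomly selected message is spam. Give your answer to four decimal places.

Summing over the partition,
P(S) = P(S|S1)·P(S1) + P(S|S2)·P(S2) + P(S|S3)·P(S3) + P(S|S4)·P(S4) + P(S|S5)·P(S5)
      = 0.044·0.299 + 0.405·0.212 + 0.229·0.236 + 0.561·0.188 + 0.333·0.065
      = 0.013156 + 0.08586 + 0.054044 + 0.105468 + 0.021645 = 0.280173

0.2802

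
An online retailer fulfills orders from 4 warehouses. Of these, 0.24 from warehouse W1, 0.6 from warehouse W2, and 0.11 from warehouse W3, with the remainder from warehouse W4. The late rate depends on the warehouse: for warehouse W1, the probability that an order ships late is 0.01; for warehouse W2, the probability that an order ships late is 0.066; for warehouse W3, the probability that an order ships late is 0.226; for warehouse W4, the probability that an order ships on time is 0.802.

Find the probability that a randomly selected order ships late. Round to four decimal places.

0.0768

P(W4) = 1 − (0.24 + 0.6 + 0.11) = 0.05.
P(L|W4) = 1 − 0.802 = 0.198.
Using total probability over the partition,
P(L) = P(L|W1)·P(W1) + P(L|W2)·P(W2) + P(L|W3)·P(W3) + P(L|W4)·P(W4)
      = 0.01·0.24 + 0.066·0.6 + 0.226·0.11 + 0.198·0.05
      = 0.0024 + 0.0396 + 0.02486 + 0.0099 = 0.07676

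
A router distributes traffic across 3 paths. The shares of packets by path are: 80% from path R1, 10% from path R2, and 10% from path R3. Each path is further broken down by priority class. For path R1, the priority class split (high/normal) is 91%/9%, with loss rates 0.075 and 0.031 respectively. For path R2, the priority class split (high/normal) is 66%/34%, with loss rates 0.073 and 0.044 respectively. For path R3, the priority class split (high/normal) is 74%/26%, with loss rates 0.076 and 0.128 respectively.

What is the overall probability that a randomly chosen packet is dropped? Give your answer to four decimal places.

P(L|R1) = 0.91·0.075 + 0.09·0.031 = 0.06825 + 0.00279 = 0.07104
P(L|R2) = 0.66·0.073 + 0.34·0.044 = 0.04818 + 0.01496 = 0.06314
P(L|R3) = 0.74·0.076 + 0.26·0.128 = 0.05624 + 0.03328 = 0.08952
By total probability over the outer partition,
P(L) = 0.8·0.07104 + 0.1·0.06314 + 0.1·0.08952
      = 0.056832 + 0.006314 + 0.008952 = 0.072098

P(L) ≈ 0.0721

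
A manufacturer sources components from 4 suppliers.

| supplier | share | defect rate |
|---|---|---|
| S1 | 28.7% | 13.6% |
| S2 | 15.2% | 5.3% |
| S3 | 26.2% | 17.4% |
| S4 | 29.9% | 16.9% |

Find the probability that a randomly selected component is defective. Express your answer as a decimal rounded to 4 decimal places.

P(D) = P(D|S1)·P(S1) + P(D|S2)·P(S2) + P(D|S3)·P(S3) + P(D|S4)·P(S4)
      = 0.136·0.287 + 0.053·0.152 + 0.174·0.262 + 0.169·0.299
      = 0.039032 + 0.008056 + 0.045588 + 0.050531 = 0.143207

0.1432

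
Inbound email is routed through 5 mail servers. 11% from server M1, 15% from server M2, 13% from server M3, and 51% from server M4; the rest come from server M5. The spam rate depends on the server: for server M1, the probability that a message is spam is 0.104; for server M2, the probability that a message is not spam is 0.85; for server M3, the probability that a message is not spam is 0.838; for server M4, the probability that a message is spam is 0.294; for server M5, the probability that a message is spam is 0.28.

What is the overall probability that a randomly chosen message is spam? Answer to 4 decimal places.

P(S) ≈ 0.2329

P(M5) = 1 − (0.11 + 0.15 + 0.13 + 0.51) = 0.1.
P(S|M2) = 1 − 0.85 = 0.15.
P(S|M3) = 1 − 0.838 = 0.162.
By the law of total probability,
P(S) = P(S|M1)·P(M1) + P(S|M2)·P(M2) + P(S|M3)·P(M3) + P(S|M4)·P(M4) + P(S|M5)·P(M5)
      = 0.104·0.11 + 0.15·0.15 + 0.162·0.13 + 0.294·0.51 + 0.28·0.1
      = 0.01144 + 0.0225 + 0.02106 + 0.14994 + 0.028 = 0.23294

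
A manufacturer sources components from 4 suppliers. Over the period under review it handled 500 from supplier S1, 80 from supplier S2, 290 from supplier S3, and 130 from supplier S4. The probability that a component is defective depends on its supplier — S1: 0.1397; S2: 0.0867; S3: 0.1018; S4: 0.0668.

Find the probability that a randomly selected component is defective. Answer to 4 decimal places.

P(D) ≈ 0.1150

Total: 500 + 80 + 290 + 130 = 1000.
P(S1) = 500/1000 = 0.5. P(S2) = 80/1000 = 0.08. P(S3) = 290/1000 = 0.29. P(S4) = 130/1000 = 0.13.
P(D) = P(D|S1)·P(S1) + P(D|S2)·P(S2) + P(D|S3)·P(S3) + P(D|S4)·P(S4)
      = 0.1397·0.5 + 0.0867·0.08 + 0.1018·0.29 + 0.0668·0.13
      = 0.06985 + 0.006936 + 0.029522 + 0.008684 = 0.114992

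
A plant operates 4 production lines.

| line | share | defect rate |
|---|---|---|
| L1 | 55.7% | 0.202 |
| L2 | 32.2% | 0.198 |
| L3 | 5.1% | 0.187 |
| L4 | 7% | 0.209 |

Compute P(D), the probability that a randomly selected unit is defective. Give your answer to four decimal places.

0.2004

Using total probability over the partition,
P(D) = P(D|L1)·P(L1) + P(D|L2)·P(L2) + P(D|L3)·P(L3) + P(D|L4)·P(L4)
      = 0.202·0.557 + 0.198·0.322 + 0.187·0.051 + 0.209·0.07
      = 0.112514 + 0.063756 + 0.009537 + 0.01463 = 0.200437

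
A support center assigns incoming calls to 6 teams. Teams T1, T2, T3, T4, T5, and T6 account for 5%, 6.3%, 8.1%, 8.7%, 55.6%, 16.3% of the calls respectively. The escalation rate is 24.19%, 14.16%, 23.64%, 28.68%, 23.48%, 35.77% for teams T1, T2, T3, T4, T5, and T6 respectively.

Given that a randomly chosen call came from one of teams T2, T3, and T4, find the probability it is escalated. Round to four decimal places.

Let S = {T2, T3, T4}.
P(S) = 0.063 + 0.081 + 0.087 = 0.231.
P(E ∩ S) = 0.1416·0.063 + 0.2364·0.081 + 0.2868·0.087 = 0.0089208 + 0.0191484 + 0.0249516 = 0.0530208.
P(E | S) = 0.0530208 / 0.231 = 0.229527…

0.2295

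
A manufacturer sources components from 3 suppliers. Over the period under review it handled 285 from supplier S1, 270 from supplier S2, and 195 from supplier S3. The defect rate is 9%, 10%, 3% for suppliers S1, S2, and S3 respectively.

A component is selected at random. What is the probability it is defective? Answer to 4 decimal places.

P(D) ≈ 0.0780

Total: 285 + 270 + 195 = 750.
P(S1) = 285/750 = 0.38. P(S2) = 270/750 = 0.36. P(S3) = 195/750 = 0.26.
P(D) = P(D|S1)·P(S1) + P(D|S2)·P(S2) + P(D|S3)·P(S3)
      = 0.09·0.38 + 0.1·0.36 + 0.03·0.26
      = 0.0342 + 0.036 + 0.0078 = 0.078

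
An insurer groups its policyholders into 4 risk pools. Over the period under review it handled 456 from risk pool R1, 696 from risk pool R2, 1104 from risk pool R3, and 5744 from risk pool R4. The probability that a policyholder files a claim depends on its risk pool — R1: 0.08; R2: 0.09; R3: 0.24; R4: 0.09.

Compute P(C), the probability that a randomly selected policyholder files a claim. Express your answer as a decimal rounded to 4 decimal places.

Total: 456 + 696 + 1104 + 5744 = 8000.
P(R1) = 456/8000 = 0.057. P(R2) = 696/8000 = 0.087. P(R3) = 1104/8000 = 0.138. P(R4) = 5744/8000 = 0.718.
P(C) = P(C|R1)·P(R1) + P(C|R2)·P(R2) + P(C|R3)·P(R3) + P(C|R4)·P(R4)
      = 0.08·0.057 + 0.09·0.087 + 0.24·0.138 + 0.09·0.718
      = 0.00456 + 0.00783 + 0.03312 + 0.06462 = 0.11013

P(C) ≈ 0.1101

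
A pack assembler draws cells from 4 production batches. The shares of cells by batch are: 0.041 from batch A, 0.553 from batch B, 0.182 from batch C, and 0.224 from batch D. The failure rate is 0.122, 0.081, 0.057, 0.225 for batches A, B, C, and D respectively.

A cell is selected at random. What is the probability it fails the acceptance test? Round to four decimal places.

P(F) = P(F|A)·P(A) + P(F|B)·P(B) + P(F|C)·P(C) + P(F|D)·P(D)
      = 0.122·0.041 + 0.081·0.553 + 0.057·0.182 + 0.225·0.224
      = 0.005002 + 0.044793 + 0.010374 + 0.0504 = 0.110569

P(F) ≈ 0.1106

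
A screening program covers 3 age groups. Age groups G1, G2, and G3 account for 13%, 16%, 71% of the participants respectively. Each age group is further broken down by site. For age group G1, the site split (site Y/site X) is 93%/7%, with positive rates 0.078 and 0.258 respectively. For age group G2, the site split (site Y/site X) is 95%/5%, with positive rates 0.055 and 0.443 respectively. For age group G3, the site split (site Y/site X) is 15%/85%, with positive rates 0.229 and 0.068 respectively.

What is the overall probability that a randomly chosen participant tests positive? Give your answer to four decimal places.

0.0891

P(T|G1) = 0.93·0.078 + 0.07·0.258 = 0.07254 + 0.01806 = 0.0906
P(T|G2) = 0.95·0.055 + 0.05·0.443 = 0.05225 + 0.02215 = 0.0744
P(T|G3) = 0.15·0.229 + 0.85·0.068 = 0.03435 + 0.0578 = 0.09215
By total probability over the outer partition,
P(T) = 0.13·0.0906 + 0.16·0.0744 + 0.71·0.09215
      = 0.011778 + 0.011904 + 0.0654265 = 0.0891085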